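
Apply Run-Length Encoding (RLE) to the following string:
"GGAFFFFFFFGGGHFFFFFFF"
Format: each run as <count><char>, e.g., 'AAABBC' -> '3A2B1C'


Scanning runs left to right:
  i=0: run of 'G' x 2 -> '2G'
  i=2: run of 'A' x 1 -> '1A'
  i=3: run of 'F' x 7 -> '7F'
  i=10: run of 'G' x 3 -> '3G'
  i=13: run of 'H' x 1 -> '1H'
  i=14: run of 'F' x 7 -> '7F'

RLE = 2G1A7F3G1H7F


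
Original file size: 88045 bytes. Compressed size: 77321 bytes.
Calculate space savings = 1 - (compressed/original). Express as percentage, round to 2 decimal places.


ratio = compressed/original = 77321/88045 = 0.878199
savings = 1 - ratio = 1 - 0.878199 = 0.121801
as a percentage: 0.121801 * 100 = 12.18%

Space savings = 1 - 77321/88045 = 12.18%


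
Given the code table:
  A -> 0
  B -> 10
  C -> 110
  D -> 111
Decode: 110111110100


Decoding:
110 -> C
111 -> D
110 -> C
10 -> B
0 -> A


Result: CDCBA


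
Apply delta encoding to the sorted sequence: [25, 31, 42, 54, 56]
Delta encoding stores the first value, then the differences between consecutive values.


First value: 25
Deltas:
  31 - 25 = 6
  42 - 31 = 11
  54 - 42 = 12
  56 - 54 = 2


Delta encoded: [25, 6, 11, 12, 2]


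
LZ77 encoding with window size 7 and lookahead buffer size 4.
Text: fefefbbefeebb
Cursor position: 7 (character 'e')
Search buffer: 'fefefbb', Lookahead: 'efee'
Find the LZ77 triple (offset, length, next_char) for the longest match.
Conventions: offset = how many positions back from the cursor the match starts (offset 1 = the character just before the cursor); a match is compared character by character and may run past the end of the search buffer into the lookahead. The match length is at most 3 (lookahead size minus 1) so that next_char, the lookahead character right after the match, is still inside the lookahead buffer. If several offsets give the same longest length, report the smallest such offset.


Try each offset into the search buffer:
  offset=1 (pos 6, char 'b'): match length 0
  offset=2 (pos 5, char 'b'): match length 0
  offset=3 (pos 4, char 'f'): match length 0
  offset=4 (pos 3, char 'e'): match length 2
  offset=5 (pos 2, char 'f'): match length 0
  offset=6 (pos 1, char 'e'): match length 3
  offset=7 (pos 0, char 'f'): match length 0
Longest match has length 3 at offset 6.
next_char = character at position 7 + 3 = 10 -> 'e'

Best match: offset=6, length=3 (matching 'efe' starting at position 1)
LZ77 triple: (6, 3, 'e')


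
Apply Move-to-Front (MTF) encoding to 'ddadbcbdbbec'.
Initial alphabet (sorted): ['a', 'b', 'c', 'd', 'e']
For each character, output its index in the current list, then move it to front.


MTF encoding:
'd': index 3 in ['a', 'b', 'c', 'd', 'e'] -> ['d', 'a', 'b', 'c', 'e']
'd': index 0 in ['d', 'a', 'b', 'c', 'e'] -> ['d', 'a', 'b', 'c', 'e']
'a': index 1 in ['d', 'a', 'b', 'c', 'e'] -> ['a', 'd', 'b', 'c', 'e']
'd': index 1 in ['a', 'd', 'b', 'c', 'e'] -> ['d', 'a', 'b', 'c', 'e']
'b': index 2 in ['d', 'a', 'b', 'c', 'e'] -> ['b', 'd', 'a', 'c', 'e']
'c': index 3 in ['b', 'd', 'a', 'c', 'e'] -> ['c', 'b', 'd', 'a', 'e']
'b': index 1 in ['c', 'b', 'd', 'a', 'e'] -> ['b', 'c', 'd', 'a', 'e']
'd': index 2 in ['b', 'c', 'd', 'a', 'e'] -> ['d', 'b', 'c', 'a', 'e']
'b': index 1 in ['d', 'b', 'c', 'a', 'e'] -> ['b', 'd', 'c', 'a', 'e']
'b': index 0 in ['b', 'd', 'c', 'a', 'e'] -> ['b', 'd', 'c', 'a', 'e']
'e': index 4 in ['b', 'd', 'c', 'a', 'e'] -> ['e', 'b', 'd', 'c', 'a']
'c': index 3 in ['e', 'b', 'd', 'c', 'a'] -> ['c', 'e', 'b', 'd', 'a']


Output: [3, 0, 1, 1, 2, 3, 1, 2, 1, 0, 4, 3]


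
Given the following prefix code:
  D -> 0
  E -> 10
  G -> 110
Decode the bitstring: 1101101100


Decoding step by step:
Bits 110 -> G
Bits 110 -> G
Bits 110 -> G
Bits 0 -> D


Decoded message: GGGD


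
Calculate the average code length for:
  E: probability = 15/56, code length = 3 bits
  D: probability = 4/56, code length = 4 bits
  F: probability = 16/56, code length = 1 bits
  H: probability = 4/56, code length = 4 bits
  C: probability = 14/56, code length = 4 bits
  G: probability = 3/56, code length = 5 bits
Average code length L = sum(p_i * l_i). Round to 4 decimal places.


Weighted contributions p_i * l_i:
  E: (15/56) * 3 = 45/56
  D: (4/56) * 4 = 16/56
  F: (16/56) * 1 = 16/56
  H: (4/56) * 4 = 16/56
  C: (14/56) * 4 = 56/56
  G: (3/56) * 5 = 15/56
Sum = (45 + 16 + 16 + 16 + 56 + 15)/56 = 164/56

L = 164/56 = 2.9286 bits/symbol


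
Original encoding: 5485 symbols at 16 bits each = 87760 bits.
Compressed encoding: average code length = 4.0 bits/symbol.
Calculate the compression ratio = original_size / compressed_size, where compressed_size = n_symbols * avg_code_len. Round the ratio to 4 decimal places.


original_size = n_symbols * orig_bits = 5485 * 16 = 87760 bits
compressed_size = n_symbols * avg_code_len = 5485 * 4.0 = 21940.0 bits
ratio = original_size / compressed_size = 87760 / 21940.0 = 4.0

Compression ratio = 4.0


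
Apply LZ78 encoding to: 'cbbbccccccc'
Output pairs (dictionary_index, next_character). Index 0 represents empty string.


LZ78 encoding steps:
Dictionary: {0: ''}
Step 1: w='' (idx 0), next='c' -> output (0, 'c'), add 'c' as idx 1
Step 2: w='' (idx 0), next='b' -> output (0, 'b'), add 'b' as idx 2
Step 3: w='b' (idx 2), next='b' -> output (2, 'b'), add 'bb' as idx 3
Step 4: w='c' (idx 1), next='c' -> output (1, 'c'), add 'cc' as idx 4
Step 5: w='cc' (idx 4), next='c' -> output (4, 'c'), add 'ccc' as idx 5
Step 6: w='cc' (idx 4), end of input -> output (4, '')


Encoded: [(0, 'c'), (0, 'b'), (2, 'b'), (1, 'c'), (4, 'c'), (4, '')]


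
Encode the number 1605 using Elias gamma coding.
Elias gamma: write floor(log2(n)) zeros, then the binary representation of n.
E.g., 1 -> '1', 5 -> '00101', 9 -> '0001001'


num_bits = floor(log2(1605)) + 1 = 11
leading_zeros = num_bits - 1 = 10
binary(1605) = 11001000101

Elias gamma(1605) = '0000000000' + '11001000101' = 000000000011001000101 (21 bits)


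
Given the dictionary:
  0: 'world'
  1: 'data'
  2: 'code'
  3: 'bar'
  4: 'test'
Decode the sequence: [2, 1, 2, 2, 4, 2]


Look up each index in the dictionary:
  2 -> 'code'
  1 -> 'data'
  2 -> 'code'
  2 -> 'code'
  4 -> 'test'
  2 -> 'code'

Decoded: "code data code code test code"


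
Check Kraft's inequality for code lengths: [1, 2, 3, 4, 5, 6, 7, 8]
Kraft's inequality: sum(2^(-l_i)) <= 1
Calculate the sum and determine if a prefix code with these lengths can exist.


Sum = 2^(-1) + 2^(-2) + 2^(-3) + 2^(-4) + 2^(-5) + 2^(-6) + 2^(-7) + 2^(-8)
    = 0.5 + 0.25 + 0.125 + 0.0625 + 0.03125 + 0.015625 + 0.0078125 + 0.00390625
    = 255/256 = 0.99609375
Since 0.99609375 <= 1, Kraft's inequality IS satisfied.
A prefix code with these lengths CAN exist.

Kraft sum = 0.99609375. Satisfied.


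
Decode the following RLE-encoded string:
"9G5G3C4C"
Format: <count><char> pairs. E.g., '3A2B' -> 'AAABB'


Expanding each <count><char> pair:
  9G -> 'GGGGGGGGG'
  5G -> 'GGGGG'
  3C -> 'CCC'
  4C -> 'CCCC'

Decoded = GGGGGGGGGGGGGGCCCCCCC


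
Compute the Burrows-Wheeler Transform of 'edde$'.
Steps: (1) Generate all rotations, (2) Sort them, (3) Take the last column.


Rotations (sorted):
  0: $edde -> last char: e
  1: dde$e -> last char: e
  2: de$ed -> last char: d
  3: e$edd -> last char: d
  4: edde$ -> last char: $


BWT = eedd$


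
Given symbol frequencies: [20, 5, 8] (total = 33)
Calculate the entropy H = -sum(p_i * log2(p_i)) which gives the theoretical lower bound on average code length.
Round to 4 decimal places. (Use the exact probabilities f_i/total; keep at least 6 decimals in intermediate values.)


Per-symbol terms -p_i * log2(p_i) with p_i = f_i/33:
  p = 20/33 = 0.606061: log2(p) = -0.722466, -p*log2(p) = 0.437858
  p = 5/33 = 0.151515: log2(p) = -2.722466, -p*log2(p) = 0.412495
  p = 8/33 = 0.242424: log2(p) = -2.044394, -p*log2(p) = 0.495611
H = 0.437858 + 0.412495 + 0.495611 = 1.345964

H = 1.346 bits/symbol


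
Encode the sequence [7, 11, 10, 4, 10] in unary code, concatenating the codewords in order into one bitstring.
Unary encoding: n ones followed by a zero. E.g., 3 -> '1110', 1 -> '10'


Encode each number as n ones followed by a terminating 0:
  7 -> 11111110 (8 bits)
  11 -> 111111111110 (12 bits)
  10 -> 11111111110 (11 bits)
  4 -> 11110 (5 bits)
  10 -> 11111111110 (11 bits)
Total length = 8 + 12 + 11 + 5 + 11 = 47 bits.

Unary([7, 11, 10, 4, 10]) = 11111110111111111110111111111101111011111111110 (47 bits)


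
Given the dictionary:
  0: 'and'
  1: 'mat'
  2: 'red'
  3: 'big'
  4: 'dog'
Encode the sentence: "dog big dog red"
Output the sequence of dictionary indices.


Look up each word in the dictionary:
  'dog' -> 4
  'big' -> 3
  'dog' -> 4
  'red' -> 2

Encoded: [4, 3, 4, 2]


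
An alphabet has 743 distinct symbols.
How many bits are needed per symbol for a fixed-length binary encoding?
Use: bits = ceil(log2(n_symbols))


log2(743) = 9.5372
Bracket: 2^9 = 512 < 743 <= 2^10 = 1024
So ceil(log2(743)) = 10

bits = ceil(log2(743)) = ceil(9.5372) = 10 bits


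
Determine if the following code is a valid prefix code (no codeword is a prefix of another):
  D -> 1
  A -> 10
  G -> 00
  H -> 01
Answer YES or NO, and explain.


Checking each pair (does one codeword prefix another?):
  D='1' vs A='10': prefix -- VIOLATION

NO -- this is NOT a valid prefix code. D (1) is a prefix of A (10).


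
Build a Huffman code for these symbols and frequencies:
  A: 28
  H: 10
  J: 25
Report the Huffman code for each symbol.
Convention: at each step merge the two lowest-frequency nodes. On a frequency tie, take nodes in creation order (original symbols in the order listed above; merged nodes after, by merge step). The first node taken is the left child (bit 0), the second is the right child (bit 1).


Huffman tree construction:
Step 1: Merge H(10) + J(25) = 35
Step 2: Merge A(28) + (H+J)(35) = 63
Read each symbol's code off the tree from the root (left child = 0, right child = 1).

Codes:
  A: 0 (length 1)
  H: 10 (length 2)
  J: 11 (length 2)
Average code length: 98/63 = 1.5556 bits/symbol


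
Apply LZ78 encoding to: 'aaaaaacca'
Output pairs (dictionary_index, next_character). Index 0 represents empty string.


LZ78 encoding steps:
Dictionary: {0: ''}
Step 1: w='' (idx 0), next='a' -> output (0, 'a'), add 'a' as idx 1
Step 2: w='a' (idx 1), next='a' -> output (1, 'a'), add 'aa' as idx 2
Step 3: w='aa' (idx 2), next='a' -> output (2, 'a'), add 'aaa' as idx 3
Step 4: w='' (idx 0), next='c' -> output (0, 'c'), add 'c' as idx 4
Step 5: w='c' (idx 4), next='a' -> output (4, 'a'), add 'ca' as idx 5


Encoded: [(0, 'a'), (1, 'a'), (2, 'a'), (0, 'c'), (4, 'a')]


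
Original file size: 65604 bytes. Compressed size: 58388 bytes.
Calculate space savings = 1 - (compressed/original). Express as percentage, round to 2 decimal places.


ratio = compressed/original = 58388/65604 = 0.890007
savings = 1 - ratio = 1 - 0.890007 = 0.109993
as a percentage: 0.109993 * 100 = 11.0%

Space savings = 1 - 58388/65604 = 11.0%


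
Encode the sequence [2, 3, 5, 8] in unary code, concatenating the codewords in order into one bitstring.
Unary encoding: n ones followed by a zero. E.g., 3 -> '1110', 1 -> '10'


Encode each number as n ones followed by a terminating 0:
  2 -> 110 (3 bits)
  3 -> 1110 (4 bits)
  5 -> 111110 (6 bits)
  8 -> 111111110 (9 bits)
Total length = 3 + 4 + 6 + 9 = 22 bits.

Unary([2, 3, 5, 8]) = 1101110111110111111110 (22 bits)


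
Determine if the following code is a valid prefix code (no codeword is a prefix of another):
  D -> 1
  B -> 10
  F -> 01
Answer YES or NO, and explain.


Checking each pair (does one codeword prefix another?):
  D='1' vs B='10': prefix -- VIOLATION

NO -- this is NOT a valid prefix code. D (1) is a prefix of B (10).


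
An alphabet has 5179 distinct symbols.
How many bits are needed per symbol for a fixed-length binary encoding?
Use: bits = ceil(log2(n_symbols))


log2(5179) = 12.3385
Bracket: 2^12 = 4096 < 5179 <= 2^13 = 8192
So ceil(log2(5179)) = 13

bits = ceil(log2(5179)) = ceil(12.3385) = 13 bits


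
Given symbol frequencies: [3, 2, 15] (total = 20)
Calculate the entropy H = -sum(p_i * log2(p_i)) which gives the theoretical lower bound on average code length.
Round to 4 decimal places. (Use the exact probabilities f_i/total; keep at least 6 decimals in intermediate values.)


Per-symbol terms -p_i * log2(p_i) with p_i = f_i/20:
  p = 3/20 = 0.150000: log2(p) = -2.736966, -p*log2(p) = 0.410545
  p = 2/20 = 0.100000: log2(p) = -3.321928, -p*log2(p) = 0.332193
  p = 15/20 = 0.750000: log2(p) = -0.415037, -p*log2(p) = 0.311278
H = 0.410545 + 0.332193 + 0.311278 = 1.054016

H = 1.054 bits/symbol


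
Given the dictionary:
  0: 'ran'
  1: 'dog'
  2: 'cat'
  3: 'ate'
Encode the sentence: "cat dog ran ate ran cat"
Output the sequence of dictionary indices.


Look up each word in the dictionary:
  'cat' -> 2
  'dog' -> 1
  'ran' -> 0
  'ate' -> 3
  'ran' -> 0
  'cat' -> 2

Encoded: [2, 1, 0, 3, 0, 2]


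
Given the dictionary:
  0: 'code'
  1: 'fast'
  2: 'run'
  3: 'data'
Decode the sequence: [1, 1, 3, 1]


Look up each index in the dictionary:
  1 -> 'fast'
  1 -> 'fast'
  3 -> 'data'
  1 -> 'fast'

Decoded: "fast fast data fast"


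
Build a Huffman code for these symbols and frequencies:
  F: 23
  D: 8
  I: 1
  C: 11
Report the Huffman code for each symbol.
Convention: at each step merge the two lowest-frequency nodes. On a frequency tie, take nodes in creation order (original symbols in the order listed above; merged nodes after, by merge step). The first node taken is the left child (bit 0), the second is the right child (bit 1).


Huffman tree construction:
Step 1: Merge I(1) + D(8) = 9
Step 2: Merge (I+D)(9) + C(11) = 20
Step 3: Merge ((I+D)+C)(20) + F(23) = 43
Read each symbol's code off the tree from the root (left child = 0, right child = 1).

Codes:
  F: 1 (length 1)
  D: 001 (length 3)
  I: 000 (length 3)
  C: 01 (length 2)
Average code length: 72/43 = 1.6744 bits/symbol


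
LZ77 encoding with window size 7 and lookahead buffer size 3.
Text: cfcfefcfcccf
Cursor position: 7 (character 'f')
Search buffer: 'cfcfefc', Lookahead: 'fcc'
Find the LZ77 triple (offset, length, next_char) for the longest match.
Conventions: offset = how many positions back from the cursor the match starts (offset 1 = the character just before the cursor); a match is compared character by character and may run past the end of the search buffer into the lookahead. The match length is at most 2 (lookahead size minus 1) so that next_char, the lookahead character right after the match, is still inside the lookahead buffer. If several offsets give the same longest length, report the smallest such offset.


Try each offset into the search buffer:
  offset=1 (pos 6, char 'c'): match length 0
  offset=2 (pos 5, char 'f'): match length 2
  offset=3 (pos 4, char 'e'): match length 0
  offset=4 (pos 3, char 'f'): match length 1
  offset=5 (pos 2, char 'c'): match length 0
  offset=6 (pos 1, char 'f'): match length 2
  offset=7 (pos 0, char 'c'): match length 0
Longest match has length 2, found at offsets 2, 6; take the smallest, offset 2.
next_char = character at position 7 + 2 = 9 -> 'c'

Best match: offset=2, length=2 (matching 'fc' starting at position 5)
LZ77 triple: (2, 2, 'c')


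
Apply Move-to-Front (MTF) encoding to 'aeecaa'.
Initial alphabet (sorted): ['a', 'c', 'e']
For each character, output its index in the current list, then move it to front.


MTF encoding:
'a': index 0 in ['a', 'c', 'e'] -> ['a', 'c', 'e']
'e': index 2 in ['a', 'c', 'e'] -> ['e', 'a', 'c']
'e': index 0 in ['e', 'a', 'c'] -> ['e', 'a', 'c']
'c': index 2 in ['e', 'a', 'c'] -> ['c', 'e', 'a']
'a': index 2 in ['c', 'e', 'a'] -> ['a', 'c', 'e']
'a': index 0 in ['a', 'c', 'e'] -> ['a', 'c', 'e']


Output: [0, 2, 0, 2, 2, 0]


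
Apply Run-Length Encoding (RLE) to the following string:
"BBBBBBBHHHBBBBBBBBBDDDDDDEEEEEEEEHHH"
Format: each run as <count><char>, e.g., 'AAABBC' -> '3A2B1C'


Scanning runs left to right:
  i=0: run of 'B' x 7 -> '7B'
  i=7: run of 'H' x 3 -> '3H'
  i=10: run of 'B' x 9 -> '9B'
  i=19: run of 'D' x 6 -> '6D'
  i=25: run of 'E' x 8 -> '8E'
  i=33: run of 'H' x 3 -> '3H'

RLE = 7B3H9B6D8E3H


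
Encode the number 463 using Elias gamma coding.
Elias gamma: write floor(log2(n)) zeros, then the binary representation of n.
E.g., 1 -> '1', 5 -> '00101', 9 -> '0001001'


num_bits = floor(log2(463)) + 1 = 9
leading_zeros = num_bits - 1 = 8
binary(463) = 111001111

Elias gamma(463) = '00000000' + '111001111' = 00000000111001111 (17 bits)


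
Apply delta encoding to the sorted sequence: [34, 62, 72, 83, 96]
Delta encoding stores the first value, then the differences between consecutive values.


First value: 34
Deltas:
  62 - 34 = 28
  72 - 62 = 10
  83 - 72 = 11
  96 - 83 = 13


Delta encoded: [34, 28, 10, 11, 13]


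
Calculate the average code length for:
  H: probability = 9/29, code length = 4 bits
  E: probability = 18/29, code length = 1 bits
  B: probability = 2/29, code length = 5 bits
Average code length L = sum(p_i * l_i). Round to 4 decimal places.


Weighted contributions p_i * l_i:
  H: (9/29) * 4 = 36/29
  E: (18/29) * 1 = 18/29
  B: (2/29) * 5 = 10/29
Sum = (36 + 18 + 10)/29 = 64/29

L = 64/29 = 2.2069 bits/symbol


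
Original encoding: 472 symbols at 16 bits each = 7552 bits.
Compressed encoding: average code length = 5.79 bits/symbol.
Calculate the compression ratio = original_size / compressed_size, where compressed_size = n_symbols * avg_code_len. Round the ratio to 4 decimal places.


original_size = n_symbols * orig_bits = 472 * 16 = 7552 bits
compressed_size = n_symbols * avg_code_len = 472 * 5.79 = 2732.88 bits
ratio = original_size / compressed_size = 7552 / 2732.88 = 2.7634

Compression ratio = 2.7634


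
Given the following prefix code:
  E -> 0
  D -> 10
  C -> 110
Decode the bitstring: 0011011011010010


Decoding step by step:
Bits 0 -> E
Bits 0 -> E
Bits 110 -> C
Bits 110 -> C
Bits 110 -> C
Bits 10 -> D
Bits 0 -> E
Bits 10 -> D


Decoded message: EECCCDED


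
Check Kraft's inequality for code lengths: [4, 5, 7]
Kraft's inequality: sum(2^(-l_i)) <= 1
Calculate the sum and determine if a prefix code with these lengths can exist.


Sum = 2^(-4) + 2^(-5) + 2^(-7)
    = 0.0625 + 0.03125 + 0.0078125
    = 13/128 = 0.1015625
Since 0.1015625 <= 1, Kraft's inequality IS satisfied.
A prefix code with these lengths CAN exist.

Kraft sum = 0.1015625. Satisfied.


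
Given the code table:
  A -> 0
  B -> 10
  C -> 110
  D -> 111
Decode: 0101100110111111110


Decoding:
0 -> A
10 -> B
110 -> C
0 -> A
110 -> C
111 -> D
111 -> D
110 -> C


Result: ABCACDDC


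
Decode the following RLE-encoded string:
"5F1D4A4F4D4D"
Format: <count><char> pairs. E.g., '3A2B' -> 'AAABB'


Expanding each <count><char> pair:
  5F -> 'FFFFF'
  1D -> 'D'
  4A -> 'AAAA'
  4F -> 'FFFF'
  4D -> 'DDDD'
  4D -> 'DDDD'

Decoded = FFFFFDAAAAFFFFDDDDDDDD


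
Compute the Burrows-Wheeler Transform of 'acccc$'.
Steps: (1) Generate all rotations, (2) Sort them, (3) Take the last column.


Rotations (sorted):
  0: $acccc -> last char: c
  1: acccc$ -> last char: $
  2: c$accc -> last char: c
  3: cc$acc -> last char: c
  4: ccc$ac -> last char: c
  5: cccc$a -> last char: a


BWT = c$ccca


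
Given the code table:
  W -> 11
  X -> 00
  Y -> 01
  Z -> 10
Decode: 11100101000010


Decoding:
11 -> W
10 -> Z
01 -> Y
01 -> Y
00 -> X
00 -> X
10 -> Z


Result: WZYYXXZ


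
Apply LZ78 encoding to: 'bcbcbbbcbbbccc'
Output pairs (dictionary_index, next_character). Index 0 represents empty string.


LZ78 encoding steps:
Dictionary: {0: ''}
Step 1: w='' (idx 0), next='b' -> output (0, 'b'), add 'b' as idx 1
Step 2: w='' (idx 0), next='c' -> output (0, 'c'), add 'c' as idx 2
Step 3: w='b' (idx 1), next='c' -> output (1, 'c'), add 'bc' as idx 3
Step 4: w='b' (idx 1), next='b' -> output (1, 'b'), add 'bb' as idx 4
Step 5: w='bc' (idx 3), next='b' -> output (3, 'b'), add 'bcb' as idx 5
Step 6: w='bb' (idx 4), next='c' -> output (4, 'c'), add 'bbc' as idx 6
Step 7: w='c' (idx 2), next='c' -> output (2, 'c'), add 'cc' as idx 7


Encoded: [(0, 'b'), (0, 'c'), (1, 'c'), (1, 'b'), (3, 'b'), (4, 'c'), (2, 'c')]


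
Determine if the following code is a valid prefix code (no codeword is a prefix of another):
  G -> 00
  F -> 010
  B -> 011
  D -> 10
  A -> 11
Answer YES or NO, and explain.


Checking each pair (does one codeword prefix another?):
  G='00' vs F='010': no prefix
  G='00' vs B='011': no prefix
  G='00' vs D='10': no prefix
  G='00' vs A='11': no prefix
  F='010' vs G='00': no prefix
  F='010' vs B='011': no prefix
  F='010' vs D='10': no prefix
  F='010' vs A='11': no prefix
  B='011' vs G='00': no prefix
  B='011' vs F='010': no prefix
  B='011' vs D='10': no prefix
  B='011' vs A='11': no prefix
  D='10' vs G='00': no prefix
  D='10' vs F='010': no prefix
  D='10' vs B='011': no prefix
  D='10' vs A='11': no prefix
  A='11' vs G='00': no prefix
  A='11' vs F='010': no prefix
  A='11' vs B='011': no prefix
  A='11' vs D='10': no prefix
No violation found over all pairs.

YES -- this is a valid prefix code. No codeword is a prefix of any other codeword.


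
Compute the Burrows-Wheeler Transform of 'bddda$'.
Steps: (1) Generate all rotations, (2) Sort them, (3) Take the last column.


Rotations (sorted):
  0: $bddda -> last char: a
  1: a$bddd -> last char: d
  2: bddda$ -> last char: $
  3: da$bdd -> last char: d
  4: dda$bd -> last char: d
  5: ddda$b -> last char: b


BWT = ad$ddb


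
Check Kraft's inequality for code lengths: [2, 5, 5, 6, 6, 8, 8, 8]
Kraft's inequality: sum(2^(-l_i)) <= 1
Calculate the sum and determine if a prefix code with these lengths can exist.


Sum = 2^(-2) + 2^(-5) + 2^(-5) + 2^(-6) + 2^(-6) + 2^(-8) + 2^(-8) + 2^(-8)
    = 0.25 + 0.03125 + 0.03125 + 0.015625 + 0.015625 + 0.00390625 + 0.00390625 + 0.00390625
    = 91/256 = 0.35546875
Since 0.35546875 <= 1, Kraft's inequality IS satisfied.
A prefix code with these lengths CAN exist.

Kraft sum = 0.35546875. Satisfied.


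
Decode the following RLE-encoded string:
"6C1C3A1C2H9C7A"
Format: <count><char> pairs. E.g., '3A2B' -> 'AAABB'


Expanding each <count><char> pair:
  6C -> 'CCCCCC'
  1C -> 'C'
  3A -> 'AAA'
  1C -> 'C'
  2H -> 'HH'
  9C -> 'CCCCCCCCC'
  7A -> 'AAAAAAA'

Decoded = CCCCCCCAAACHHCCCCCCCCCAAAAAAA


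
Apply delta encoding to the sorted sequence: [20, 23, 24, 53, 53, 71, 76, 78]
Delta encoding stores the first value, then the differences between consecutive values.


First value: 20
Deltas:
  23 - 20 = 3
  24 - 23 = 1
  53 - 24 = 29
  53 - 53 = 0
  71 - 53 = 18
  76 - 71 = 5
  78 - 76 = 2


Delta encoded: [20, 3, 1, 29, 0, 18, 5, 2]


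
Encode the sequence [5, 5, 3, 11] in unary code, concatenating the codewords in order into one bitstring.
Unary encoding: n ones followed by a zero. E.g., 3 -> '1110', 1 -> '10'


Encode each number as n ones followed by a terminating 0:
  5 -> 111110 (6 bits)
  5 -> 111110 (6 bits)
  3 -> 1110 (4 bits)
  11 -> 111111111110 (12 bits)
Total length = 6 + 6 + 4 + 12 = 28 bits.

Unary([5, 5, 3, 11]) = 1111101111101110111111111110 (28 bits)


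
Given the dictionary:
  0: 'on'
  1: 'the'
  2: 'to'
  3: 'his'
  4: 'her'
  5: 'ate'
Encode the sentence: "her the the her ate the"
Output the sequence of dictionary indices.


Look up each word in the dictionary:
  'her' -> 4
  'the' -> 1
  'the' -> 1
  'her' -> 4
  'ate' -> 5
  'the' -> 1

Encoded: [4, 1, 1, 4, 5, 1]


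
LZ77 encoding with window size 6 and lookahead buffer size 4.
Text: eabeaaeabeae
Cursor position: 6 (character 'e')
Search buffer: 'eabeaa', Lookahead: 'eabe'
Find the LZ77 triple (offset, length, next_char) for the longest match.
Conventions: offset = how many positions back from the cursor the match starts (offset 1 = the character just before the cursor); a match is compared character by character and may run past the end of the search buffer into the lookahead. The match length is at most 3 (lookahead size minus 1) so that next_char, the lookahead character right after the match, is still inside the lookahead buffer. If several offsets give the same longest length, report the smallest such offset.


Try each offset into the search buffer:
  offset=1 (pos 5, char 'a'): match length 0
  offset=2 (pos 4, char 'a'): match length 0
  offset=3 (pos 3, char 'e'): match length 2
  offset=4 (pos 2, char 'b'): match length 0
  offset=5 (pos 1, char 'a'): match length 0
  offset=6 (pos 0, char 'e'): match length 3
Longest match has length 3 at offset 6.
next_char = character at position 6 + 3 = 9 -> 'e'

Best match: offset=6, length=3 (matching 'eab' starting at position 0)
LZ77 triple: (6, 3, 'e')


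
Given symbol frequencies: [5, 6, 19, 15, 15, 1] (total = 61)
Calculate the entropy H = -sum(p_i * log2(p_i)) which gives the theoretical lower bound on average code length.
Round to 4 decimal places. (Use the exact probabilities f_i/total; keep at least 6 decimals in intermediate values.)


Per-symbol terms -p_i * log2(p_i) with p_i = f_i/61:
  p = 5/61 = 0.081967: log2(p) = -3.608809, -p*log2(p) = 0.295804
  p = 6/61 = 0.098361: log2(p) = -3.345775, -p*log2(p) = 0.329093
  p = 19/61 = 0.311475: log2(p) = -1.682810, -p*log2(p) = 0.524154
  p = 15/61 = 0.245902: log2(p) = -2.023847, -p*log2(p) = 0.497667
  p = 15/61 = 0.245902: log2(p) = -2.023847, -p*log2(p) = 0.497667
  p = 1/61 = 0.016393: log2(p) = -5.930737, -p*log2(p) = 0.097225
H = 0.295804 + 0.329093 + 0.524154 + 0.497667 + 0.497667 + 0.097225 = 2.241610

H = 2.2416 bits/symbol


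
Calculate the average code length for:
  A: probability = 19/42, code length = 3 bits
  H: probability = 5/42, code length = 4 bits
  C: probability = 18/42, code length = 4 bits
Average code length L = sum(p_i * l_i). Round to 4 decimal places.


Weighted contributions p_i * l_i:
  A: (19/42) * 3 = 57/42
  H: (5/42) * 4 = 20/42
  C: (18/42) * 4 = 72/42
Sum = (57 + 20 + 72)/42 = 149/42

L = 149/42 = 3.5476 bits/symbol


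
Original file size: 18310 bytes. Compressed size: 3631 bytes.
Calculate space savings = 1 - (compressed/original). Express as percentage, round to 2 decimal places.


ratio = compressed/original = 3631/18310 = 0.198307
savings = 1 - ratio = 1 - 0.198307 = 0.801693
as a percentage: 0.801693 * 100 = 80.17%

Space savings = 1 - 3631/18310 = 80.17%


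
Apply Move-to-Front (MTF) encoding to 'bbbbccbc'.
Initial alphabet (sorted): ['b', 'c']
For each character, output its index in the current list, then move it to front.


MTF encoding:
'b': index 0 in ['b', 'c'] -> ['b', 'c']
'b': index 0 in ['b', 'c'] -> ['b', 'c']
'b': index 0 in ['b', 'c'] -> ['b', 'c']
'b': index 0 in ['b', 'c'] -> ['b', 'c']
'c': index 1 in ['b', 'c'] -> ['c', 'b']
'c': index 0 in ['c', 'b'] -> ['c', 'b']
'b': index 1 in ['c', 'b'] -> ['b', 'c']
'c': index 1 in ['b', 'c'] -> ['c', 'b']


Output: [0, 0, 0, 0, 1, 0, 1, 1]


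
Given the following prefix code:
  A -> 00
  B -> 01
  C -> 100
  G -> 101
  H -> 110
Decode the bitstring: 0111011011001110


Decoding step by step:
Bits 01 -> B
Bits 110 -> H
Bits 110 -> H
Bits 110 -> H
Bits 01 -> B
Bits 110 -> H


Decoded message: BHHHBH


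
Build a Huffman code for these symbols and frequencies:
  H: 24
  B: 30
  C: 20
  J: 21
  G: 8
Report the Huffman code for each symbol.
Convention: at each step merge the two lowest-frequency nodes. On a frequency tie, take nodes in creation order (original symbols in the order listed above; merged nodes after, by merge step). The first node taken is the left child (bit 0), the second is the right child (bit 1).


Huffman tree construction:
Step 1: Merge G(8) + C(20) = 28
Step 2: Merge J(21) + H(24) = 45
Step 3: Merge (G+C)(28) + B(30) = 58
Step 4: Merge (J+H)(45) + ((G+C)+B)(58) = 103
Read each symbol's code off the tree from the root (left child = 0, right child = 1).

Codes:
  H: 01 (length 2)
  B: 11 (length 2)
  C: 101 (length 3)
  J: 00 (length 2)
  G: 100 (length 3)
Average code length: 234/103 = 2.2718 bits/symbol


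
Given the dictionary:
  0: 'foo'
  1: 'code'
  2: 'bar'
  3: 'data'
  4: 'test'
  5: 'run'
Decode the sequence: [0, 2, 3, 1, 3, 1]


Look up each index in the dictionary:
  0 -> 'foo'
  2 -> 'bar'
  3 -> 'data'
  1 -> 'code'
  3 -> 'data'
  1 -> 'code'

Decoded: "foo bar data code data code"


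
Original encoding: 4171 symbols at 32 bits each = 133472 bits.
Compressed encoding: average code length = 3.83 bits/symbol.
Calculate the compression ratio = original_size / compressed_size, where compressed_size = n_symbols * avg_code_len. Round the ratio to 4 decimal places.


original_size = n_symbols * orig_bits = 4171 * 32 = 133472 bits
compressed_size = n_symbols * avg_code_len = 4171 * 3.83 = 15974.93 bits
ratio = original_size / compressed_size = 133472 / 15974.93 = 8.3551

Compression ratio = 8.3551


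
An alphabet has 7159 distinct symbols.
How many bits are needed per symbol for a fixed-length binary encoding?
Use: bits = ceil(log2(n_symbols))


log2(7159) = 12.8055
Bracket: 2^12 = 4096 < 7159 <= 2^13 = 8192
So ceil(log2(7159)) = 13

bits = ceil(log2(7159)) = ceil(12.8055) = 13 bits


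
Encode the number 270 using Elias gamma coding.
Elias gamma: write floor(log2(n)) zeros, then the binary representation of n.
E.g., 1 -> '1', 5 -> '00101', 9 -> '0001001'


num_bits = floor(log2(270)) + 1 = 9
leading_zeros = num_bits - 1 = 8
binary(270) = 100001110

Elias gamma(270) = '00000000' + '100001110' = 00000000100001110 (17 bits)


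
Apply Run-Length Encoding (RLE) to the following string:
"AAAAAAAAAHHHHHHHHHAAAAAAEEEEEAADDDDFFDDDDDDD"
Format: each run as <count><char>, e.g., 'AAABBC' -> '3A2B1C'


Scanning runs left to right:
  i=0: run of 'A' x 9 -> '9A'
  i=9: run of 'H' x 9 -> '9H'
  i=18: run of 'A' x 6 -> '6A'
  i=24: run of 'E' x 5 -> '5E'
  i=29: run of 'A' x 2 -> '2A'
  i=31: run of 'D' x 4 -> '4D'
  i=35: run of 'F' x 2 -> '2F'
  i=37: run of 'D' x 7 -> '7D'

RLE = 9A9H6A5E2A4D2F7D


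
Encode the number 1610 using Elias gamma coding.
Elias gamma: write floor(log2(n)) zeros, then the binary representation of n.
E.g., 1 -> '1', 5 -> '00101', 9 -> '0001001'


num_bits = floor(log2(1610)) + 1 = 11
leading_zeros = num_bits - 1 = 10
binary(1610) = 11001001010

Elias gamma(1610) = '0000000000' + '11001001010' = 000000000011001001010 (21 bits)


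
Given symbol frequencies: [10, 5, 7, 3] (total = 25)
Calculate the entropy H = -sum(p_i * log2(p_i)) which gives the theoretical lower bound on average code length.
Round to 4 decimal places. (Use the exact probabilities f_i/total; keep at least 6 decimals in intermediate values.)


Per-symbol terms -p_i * log2(p_i) with p_i = f_i/25:
  p = 10/25 = 0.400000: log2(p) = -1.321928, -p*log2(p) = 0.528771
  p = 5/25 = 0.200000: log2(p) = -2.321928, -p*log2(p) = 0.464386
  p = 7/25 = 0.280000: log2(p) = -1.836501, -p*log2(p) = 0.514220
  p = 3/25 = 0.120000: log2(p) = -3.058894, -p*log2(p) = 0.367067
H = 0.528771 + 0.464386 + 0.514220 + 0.367067 = 1.874444

H = 1.8744 bits/symbol


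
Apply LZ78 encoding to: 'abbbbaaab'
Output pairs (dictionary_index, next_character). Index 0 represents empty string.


LZ78 encoding steps:
Dictionary: {0: ''}
Step 1: w='' (idx 0), next='a' -> output (0, 'a'), add 'a' as idx 1
Step 2: w='' (idx 0), next='b' -> output (0, 'b'), add 'b' as idx 2
Step 3: w='b' (idx 2), next='b' -> output (2, 'b'), add 'bb' as idx 3
Step 4: w='b' (idx 2), next='a' -> output (2, 'a'), add 'ba' as idx 4
Step 5: w='a' (idx 1), next='a' -> output (1, 'a'), add 'aa' as idx 5
Step 6: w='b' (idx 2), end of input -> output (2, '')


Encoded: [(0, 'a'), (0, 'b'), (2, 'b'), (2, 'a'), (1, 'a'), (2, '')]


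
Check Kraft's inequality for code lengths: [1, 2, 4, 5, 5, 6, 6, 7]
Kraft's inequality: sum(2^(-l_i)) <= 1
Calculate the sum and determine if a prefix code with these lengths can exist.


Sum = 2^(-1) + 2^(-2) + 2^(-4) + 2^(-5) + 2^(-5) + 2^(-6) + 2^(-6) + 2^(-7)
    = 0.5 + 0.25 + 0.0625 + 0.03125 + 0.03125 + 0.015625 + 0.015625 + 0.0078125
    = 117/128 = 0.9140625
Since 0.9140625 <= 1, Kraft's inequality IS satisfied.
A prefix code with these lengths CAN exist.

Kraft sum = 0.9140625. Satisfied.


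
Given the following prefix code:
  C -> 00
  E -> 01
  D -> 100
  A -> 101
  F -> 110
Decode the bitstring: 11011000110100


Decoding step by step:
Bits 110 -> F
Bits 110 -> F
Bits 00 -> C
Bits 110 -> F
Bits 100 -> D


Decoded message: FFCFD


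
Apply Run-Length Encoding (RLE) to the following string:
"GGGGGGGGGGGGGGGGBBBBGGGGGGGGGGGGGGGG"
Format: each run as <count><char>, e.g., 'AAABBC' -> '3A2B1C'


Scanning runs left to right:
  i=0: run of 'G' x 16 -> '16G'
  i=16: run of 'B' x 4 -> '4B'
  i=20: run of 'G' x 16 -> '16G'

RLE = 16G4B16G


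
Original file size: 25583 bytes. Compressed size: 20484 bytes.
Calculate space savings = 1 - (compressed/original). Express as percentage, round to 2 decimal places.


ratio = compressed/original = 20484/25583 = 0.800688
savings = 1 - ratio = 1 - 0.800688 = 0.199312
as a percentage: 0.199312 * 100 = 19.93%

Space savings = 1 - 20484/25583 = 19.93%


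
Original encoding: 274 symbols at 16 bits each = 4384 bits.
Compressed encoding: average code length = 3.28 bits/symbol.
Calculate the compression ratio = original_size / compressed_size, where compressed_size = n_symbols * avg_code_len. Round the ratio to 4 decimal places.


original_size = n_symbols * orig_bits = 274 * 16 = 4384 bits
compressed_size = n_symbols * avg_code_len = 274 * 3.28 = 898.72 bits
ratio = original_size / compressed_size = 4384 / 898.72 = 4.878

Compression ratio = 4.878


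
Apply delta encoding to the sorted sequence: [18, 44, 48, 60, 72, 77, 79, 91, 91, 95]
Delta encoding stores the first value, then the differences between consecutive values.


First value: 18
Deltas:
  44 - 18 = 26
  48 - 44 = 4
  60 - 48 = 12
  72 - 60 = 12
  77 - 72 = 5
  79 - 77 = 2
  91 - 79 = 12
  91 - 91 = 0
  95 - 91 = 4


Delta encoded: [18, 26, 4, 12, 12, 5, 2, 12, 0, 4]


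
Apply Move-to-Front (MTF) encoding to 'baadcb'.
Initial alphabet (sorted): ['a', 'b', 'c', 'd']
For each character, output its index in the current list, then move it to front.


MTF encoding:
'b': index 1 in ['a', 'b', 'c', 'd'] -> ['b', 'a', 'c', 'd']
'a': index 1 in ['b', 'a', 'c', 'd'] -> ['a', 'b', 'c', 'd']
'a': index 0 in ['a', 'b', 'c', 'd'] -> ['a', 'b', 'c', 'd']
'd': index 3 in ['a', 'b', 'c', 'd'] -> ['d', 'a', 'b', 'c']
'c': index 3 in ['d', 'a', 'b', 'c'] -> ['c', 'd', 'a', 'b']
'b': index 3 in ['c', 'd', 'a', 'b'] -> ['b', 'c', 'd', 'a']


Output: [1, 1, 0, 3, 3, 3]


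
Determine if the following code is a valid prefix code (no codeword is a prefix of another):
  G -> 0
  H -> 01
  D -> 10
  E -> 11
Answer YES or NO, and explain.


Checking each pair (does one codeword prefix another?):
  G='0' vs H='01': prefix -- VIOLATION

NO -- this is NOT a valid prefix code. G (0) is a prefix of H (01).


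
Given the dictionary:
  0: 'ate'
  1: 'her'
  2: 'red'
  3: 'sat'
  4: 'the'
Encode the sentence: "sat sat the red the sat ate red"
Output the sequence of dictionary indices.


Look up each word in the dictionary:
  'sat' -> 3
  'sat' -> 3
  'the' -> 4
  'red' -> 2
  'the' -> 4
  'sat' -> 3
  'ate' -> 0
  'red' -> 2

Encoded: [3, 3, 4, 2, 4, 3, 0, 2]


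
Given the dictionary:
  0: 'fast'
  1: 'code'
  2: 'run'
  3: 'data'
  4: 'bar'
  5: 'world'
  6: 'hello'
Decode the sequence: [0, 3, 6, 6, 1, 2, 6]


Look up each index in the dictionary:
  0 -> 'fast'
  3 -> 'data'
  6 -> 'hello'
  6 -> 'hello'
  1 -> 'code'
  2 -> 'run'
  6 -> 'hello'

Decoded: "fast data hello hello code run hello"


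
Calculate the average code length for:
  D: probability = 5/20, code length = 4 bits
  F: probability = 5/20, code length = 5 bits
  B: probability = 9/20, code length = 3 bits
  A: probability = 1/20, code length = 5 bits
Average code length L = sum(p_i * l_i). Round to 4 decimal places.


Weighted contributions p_i * l_i:
  D: (5/20) * 4 = 20/20
  F: (5/20) * 5 = 25/20
  B: (9/20) * 3 = 27/20
  A: (1/20) * 5 = 5/20
Sum = (20 + 25 + 27 + 5)/20 = 77/20

L = 77/20 = 3.8500 bits/symbol


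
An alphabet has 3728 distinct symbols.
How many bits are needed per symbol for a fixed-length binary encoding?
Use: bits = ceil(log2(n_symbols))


log2(3728) = 11.8642
Bracket: 2^11 = 2048 < 3728 <= 2^12 = 4096
So ceil(log2(3728)) = 12

bits = ceil(log2(3728)) = ceil(11.8642) = 12 bits


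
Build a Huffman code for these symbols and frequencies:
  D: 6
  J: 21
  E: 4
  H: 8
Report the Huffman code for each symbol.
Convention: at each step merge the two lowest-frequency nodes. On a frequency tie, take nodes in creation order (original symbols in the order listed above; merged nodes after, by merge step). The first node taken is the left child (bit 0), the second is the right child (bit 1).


Huffman tree construction:
Step 1: Merge E(4) + D(6) = 10
Step 2: Merge H(8) + (E+D)(10) = 18
Step 3: Merge (H+(E+D))(18) + J(21) = 39
Read each symbol's code off the tree from the root (left child = 0, right child = 1).

Codes:
  D: 011 (length 3)
  J: 1 (length 1)
  E: 010 (length 3)
  H: 00 (length 2)
Average code length: 67/39 = 1.7179 bits/symbol


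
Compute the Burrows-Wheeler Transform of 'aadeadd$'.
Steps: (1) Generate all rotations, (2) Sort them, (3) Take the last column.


Rotations (sorted):
  0: $aadeadd -> last char: d
  1: aadeadd$ -> last char: $
  2: add$aade -> last char: e
  3: adeadd$a -> last char: a
  4: d$aadead -> last char: d
  5: dd$aadea -> last char: a
  6: deadd$aa -> last char: a
  7: eadd$aad -> last char: d


BWT = d$eadaad


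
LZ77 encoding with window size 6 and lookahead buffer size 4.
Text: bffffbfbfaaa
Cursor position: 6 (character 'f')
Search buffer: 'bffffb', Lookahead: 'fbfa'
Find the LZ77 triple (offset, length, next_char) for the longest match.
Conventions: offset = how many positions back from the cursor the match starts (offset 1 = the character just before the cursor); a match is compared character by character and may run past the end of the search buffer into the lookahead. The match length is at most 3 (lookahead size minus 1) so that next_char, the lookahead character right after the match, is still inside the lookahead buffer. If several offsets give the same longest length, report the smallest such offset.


Try each offset into the search buffer:
  offset=1 (pos 5, char 'b'): match length 0
  offset=2 (pos 4, char 'f'): match length 3
  offset=3 (pos 3, char 'f'): match length 1
  offset=4 (pos 2, char 'f'): match length 1
  offset=5 (pos 1, char 'f'): match length 1
  offset=6 (pos 0, char 'b'): match length 0
Longest match has length 3 at offset 2.
next_char = character at position 6 + 3 = 9 -> 'a'

Best match: offset=2, length=3 (matching 'fbf' starting at position 4)
LZ77 triple: (2, 3, 'a')


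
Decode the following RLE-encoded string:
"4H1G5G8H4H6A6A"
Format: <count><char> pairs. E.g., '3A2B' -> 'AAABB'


Expanding each <count><char> pair:
  4H -> 'HHHH'
  1G -> 'G'
  5G -> 'GGGGG'
  8H -> 'HHHHHHHH'
  4H -> 'HHHH'
  6A -> 'AAAAAA'
  6A -> 'AAAAAA'

Decoded = HHHHGGGGGGHHHHHHHHHHHHAAAAAAAAAAAA


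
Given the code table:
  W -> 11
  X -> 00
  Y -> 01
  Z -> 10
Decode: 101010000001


Decoding:
10 -> Z
10 -> Z
10 -> Z
00 -> X
00 -> X
01 -> Y


Result: ZZZXXY


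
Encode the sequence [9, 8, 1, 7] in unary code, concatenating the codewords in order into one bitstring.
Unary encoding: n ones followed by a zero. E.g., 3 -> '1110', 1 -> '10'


Encode each number as n ones followed by a terminating 0:
  9 -> 1111111110 (10 bits)
  8 -> 111111110 (9 bits)
  1 -> 10 (2 bits)
  7 -> 11111110 (8 bits)
Total length = 10 + 9 + 2 + 8 = 29 bits.

Unary([9, 8, 1, 7]) = 11111111101111111101011111110 (29 bits)


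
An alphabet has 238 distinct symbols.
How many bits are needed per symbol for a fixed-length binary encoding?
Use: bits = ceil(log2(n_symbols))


log2(238) = 7.8948
Bracket: 2^7 = 128 < 238 <= 2^8 = 256
So ceil(log2(238)) = 8

bits = ceil(log2(238)) = ceil(7.8948) = 8 bits


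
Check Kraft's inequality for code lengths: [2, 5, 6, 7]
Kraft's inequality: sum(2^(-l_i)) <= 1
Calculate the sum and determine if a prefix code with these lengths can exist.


Sum = 2^(-2) + 2^(-5) + 2^(-6) + 2^(-7)
    = 0.25 + 0.03125 + 0.015625 + 0.0078125
    = 39/128 = 0.3046875
Since 0.3046875 <= 1, Kraft's inequality IS satisfied.
A prefix code with these lengths CAN exist.

Kraft sum = 0.3046875. Satisfied.
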